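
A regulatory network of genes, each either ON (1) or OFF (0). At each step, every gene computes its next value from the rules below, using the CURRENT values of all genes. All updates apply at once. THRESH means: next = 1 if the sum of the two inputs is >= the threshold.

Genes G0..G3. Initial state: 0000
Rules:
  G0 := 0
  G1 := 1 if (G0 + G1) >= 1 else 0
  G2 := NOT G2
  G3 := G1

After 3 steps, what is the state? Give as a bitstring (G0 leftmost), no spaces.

Step 1: G0=0(const) G1=(0+0>=1)=0 G2=NOT G2=NOT 0=1 G3=G1=0 -> 0010
Step 2: G0=0(const) G1=(0+0>=1)=0 G2=NOT G2=NOT 1=0 G3=G1=0 -> 0000
Step 3: G0=0(const) G1=(0+0>=1)=0 G2=NOT G2=NOT 0=1 G3=G1=0 -> 0010

0010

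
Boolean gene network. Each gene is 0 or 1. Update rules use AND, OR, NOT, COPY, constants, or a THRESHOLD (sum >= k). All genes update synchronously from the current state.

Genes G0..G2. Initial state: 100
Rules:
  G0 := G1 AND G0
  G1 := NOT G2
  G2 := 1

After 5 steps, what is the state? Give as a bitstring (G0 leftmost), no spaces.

Step 1: G0=G1&G0=0&1=0 G1=NOT G2=NOT 0=1 G2=1(const) -> 011
Step 2: G0=G1&G0=1&0=0 G1=NOT G2=NOT 1=0 G2=1(const) -> 001
Step 3: G0=G1&G0=0&0=0 G1=NOT G2=NOT 1=0 G2=1(const) -> 001
Step 4: G0=G1&G0=0&0=0 G1=NOT G2=NOT 1=0 G2=1(const) -> 001
Step 5: G0=G1&G0=0&0=0 G1=NOT G2=NOT 1=0 G2=1(const) -> 001

001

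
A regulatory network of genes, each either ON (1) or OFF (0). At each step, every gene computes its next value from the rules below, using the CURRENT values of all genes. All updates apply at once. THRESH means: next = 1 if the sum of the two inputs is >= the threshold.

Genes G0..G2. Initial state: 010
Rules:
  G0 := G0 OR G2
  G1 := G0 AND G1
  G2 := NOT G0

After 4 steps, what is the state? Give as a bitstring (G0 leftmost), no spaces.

Step 1: G0=G0|G2=0|0=0 G1=G0&G1=0&1=0 G2=NOT G0=NOT 0=1 -> 001
Step 2: G0=G0|G2=0|1=1 G1=G0&G1=0&0=0 G2=NOT G0=NOT 0=1 -> 101
Step 3: G0=G0|G2=1|1=1 G1=G0&G1=1&0=0 G2=NOT G0=NOT 1=0 -> 100
Step 4: G0=G0|G2=1|0=1 G1=G0&G1=1&0=0 G2=NOT G0=NOT 1=0 -> 100

100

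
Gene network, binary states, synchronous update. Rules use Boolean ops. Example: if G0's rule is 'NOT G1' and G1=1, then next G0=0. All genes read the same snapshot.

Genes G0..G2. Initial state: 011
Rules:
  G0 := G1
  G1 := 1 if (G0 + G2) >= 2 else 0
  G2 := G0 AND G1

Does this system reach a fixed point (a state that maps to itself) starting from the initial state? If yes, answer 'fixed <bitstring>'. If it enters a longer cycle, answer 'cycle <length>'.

Answer: fixed 000

Derivation:
Step 0: 011
Step 1: G0=G1=1 G1=(0+1>=2)=0 G2=G0&G1=0&1=0 -> 100
Step 2: G0=G1=0 G1=(1+0>=2)=0 G2=G0&G1=1&0=0 -> 000
Step 3: G0=G1=0 G1=(0+0>=2)=0 G2=G0&G1=0&0=0 -> 000
Fixed point reached at step 2: 000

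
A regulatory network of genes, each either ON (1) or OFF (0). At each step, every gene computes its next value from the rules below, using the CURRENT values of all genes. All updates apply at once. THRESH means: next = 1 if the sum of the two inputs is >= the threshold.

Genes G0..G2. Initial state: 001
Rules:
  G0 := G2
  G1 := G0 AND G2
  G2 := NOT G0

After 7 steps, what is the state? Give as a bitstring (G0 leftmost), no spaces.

Step 1: G0=G2=1 G1=G0&G2=0&1=0 G2=NOT G0=NOT 0=1 -> 101
Step 2: G0=G2=1 G1=G0&G2=1&1=1 G2=NOT G0=NOT 1=0 -> 110
Step 3: G0=G2=0 G1=G0&G2=1&0=0 G2=NOT G0=NOT 1=0 -> 000
Step 4: G0=G2=0 G1=G0&G2=0&0=0 G2=NOT G0=NOT 0=1 -> 001
Step 5: G0=G2=1 G1=G0&G2=0&1=0 G2=NOT G0=NOT 0=1 -> 101
Step 6: G0=G2=1 G1=G0&G2=1&1=1 G2=NOT G0=NOT 1=0 -> 110
Step 7: G0=G2=0 G1=G0&G2=1&0=0 G2=NOT G0=NOT 1=0 -> 000

000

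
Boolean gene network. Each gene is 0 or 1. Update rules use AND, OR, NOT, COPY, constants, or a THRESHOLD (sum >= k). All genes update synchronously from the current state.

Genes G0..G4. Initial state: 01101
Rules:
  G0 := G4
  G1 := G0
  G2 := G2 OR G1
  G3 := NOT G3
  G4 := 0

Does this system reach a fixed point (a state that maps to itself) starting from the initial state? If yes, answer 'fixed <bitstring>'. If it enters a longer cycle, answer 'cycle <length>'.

Answer: cycle 2

Derivation:
Step 0: 01101
Step 1: G0=G4=1 G1=G0=0 G2=G2|G1=1|1=1 G3=NOT G3=NOT 0=1 G4=0(const) -> 10110
Step 2: G0=G4=0 G1=G0=1 G2=G2|G1=1|0=1 G3=NOT G3=NOT 1=0 G4=0(const) -> 01100
Step 3: G0=G4=0 G1=G0=0 G2=G2|G1=1|1=1 G3=NOT G3=NOT 0=1 G4=0(const) -> 00110
Step 4: G0=G4=0 G1=G0=0 G2=G2|G1=1|0=1 G3=NOT G3=NOT 1=0 G4=0(const) -> 00100
Step 5: G0=G4=0 G1=G0=0 G2=G2|G1=1|0=1 G3=NOT G3=NOT 0=1 G4=0(const) -> 00110
Cycle of length 2 starting at step 3 -> no fixed point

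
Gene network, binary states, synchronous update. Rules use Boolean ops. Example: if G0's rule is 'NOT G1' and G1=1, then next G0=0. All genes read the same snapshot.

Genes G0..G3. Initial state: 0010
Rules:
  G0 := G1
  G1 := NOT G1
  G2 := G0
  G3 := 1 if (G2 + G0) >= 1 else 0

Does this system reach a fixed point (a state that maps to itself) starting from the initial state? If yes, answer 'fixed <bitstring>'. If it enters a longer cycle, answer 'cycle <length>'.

Step 0: 0010
Step 1: G0=G1=0 G1=NOT G1=NOT 0=1 G2=G0=0 G3=(1+0>=1)=1 -> 0101
Step 2: G0=G1=1 G1=NOT G1=NOT 1=0 G2=G0=0 G3=(0+0>=1)=0 -> 1000
Step 3: G0=G1=0 G1=NOT G1=NOT 0=1 G2=G0=1 G3=(0+1>=1)=1 -> 0111
Step 4: G0=G1=1 G1=NOT G1=NOT 1=0 G2=G0=0 G3=(1+0>=1)=1 -> 1001
Step 5: G0=G1=0 G1=NOT G1=NOT 0=1 G2=G0=1 G3=(0+1>=1)=1 -> 0111
Cycle of length 2 starting at step 3 -> no fixed point

Answer: cycle 2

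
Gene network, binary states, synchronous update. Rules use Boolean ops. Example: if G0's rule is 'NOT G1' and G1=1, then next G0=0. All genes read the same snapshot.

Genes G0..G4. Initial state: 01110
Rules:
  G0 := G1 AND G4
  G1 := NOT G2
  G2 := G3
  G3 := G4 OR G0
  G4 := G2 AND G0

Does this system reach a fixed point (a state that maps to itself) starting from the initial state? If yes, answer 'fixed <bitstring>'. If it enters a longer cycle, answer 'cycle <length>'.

Answer: fixed 01000

Derivation:
Step 0: 01110
Step 1: G0=G1&G4=1&0=0 G1=NOT G2=NOT 1=0 G2=G3=1 G3=G4|G0=0|0=0 G4=G2&G0=1&0=0 -> 00100
Step 2: G0=G1&G4=0&0=0 G1=NOT G2=NOT 1=0 G2=G3=0 G3=G4|G0=0|0=0 G4=G2&G0=1&0=0 -> 00000
Step 3: G0=G1&G4=0&0=0 G1=NOT G2=NOT 0=1 G2=G3=0 G3=G4|G0=0|0=0 G4=G2&G0=0&0=0 -> 01000
Step 4: G0=G1&G4=1&0=0 G1=NOT G2=NOT 0=1 G2=G3=0 G3=G4|G0=0|0=0 G4=G2&G0=0&0=0 -> 01000
Fixed point reached at step 3: 01000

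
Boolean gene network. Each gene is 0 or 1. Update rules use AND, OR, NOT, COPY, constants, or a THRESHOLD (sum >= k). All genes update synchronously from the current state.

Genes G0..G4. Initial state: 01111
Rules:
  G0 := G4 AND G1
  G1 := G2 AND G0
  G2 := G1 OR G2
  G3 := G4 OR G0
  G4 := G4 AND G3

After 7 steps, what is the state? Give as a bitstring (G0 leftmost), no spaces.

Step 1: G0=G4&G1=1&1=1 G1=G2&G0=1&0=0 G2=G1|G2=1|1=1 G3=G4|G0=1|0=1 G4=G4&G3=1&1=1 -> 10111
Step 2: G0=G4&G1=1&0=0 G1=G2&G0=1&1=1 G2=G1|G2=0|1=1 G3=G4|G0=1|1=1 G4=G4&G3=1&1=1 -> 01111
Step 3: G0=G4&G1=1&1=1 G1=G2&G0=1&0=0 G2=G1|G2=1|1=1 G3=G4|G0=1|0=1 G4=G4&G3=1&1=1 -> 10111
Step 4: G0=G4&G1=1&0=0 G1=G2&G0=1&1=1 G2=G1|G2=0|1=1 G3=G4|G0=1|1=1 G4=G4&G3=1&1=1 -> 01111
Step 5: G0=G4&G1=1&1=1 G1=G2&G0=1&0=0 G2=G1|G2=1|1=1 G3=G4|G0=1|0=1 G4=G4&G3=1&1=1 -> 10111
Step 6: G0=G4&G1=1&0=0 G1=G2&G0=1&1=1 G2=G1|G2=0|1=1 G3=G4|G0=1|1=1 G4=G4&G3=1&1=1 -> 01111
Step 7: G0=G4&G1=1&1=1 G1=G2&G0=1&0=0 G2=G1|G2=1|1=1 G3=G4|G0=1|0=1 G4=G4&G3=1&1=1 -> 10111

10111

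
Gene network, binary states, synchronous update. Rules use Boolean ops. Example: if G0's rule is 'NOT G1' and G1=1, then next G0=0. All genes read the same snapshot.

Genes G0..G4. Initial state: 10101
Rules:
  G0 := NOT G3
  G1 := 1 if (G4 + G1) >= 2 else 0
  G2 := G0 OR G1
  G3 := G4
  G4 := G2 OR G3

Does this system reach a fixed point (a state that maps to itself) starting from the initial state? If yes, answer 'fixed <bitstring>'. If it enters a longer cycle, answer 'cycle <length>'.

Step 0: 10101
Step 1: G0=NOT G3=NOT 0=1 G1=(1+0>=2)=0 G2=G0|G1=1|0=1 G3=G4=1 G4=G2|G3=1|0=1 -> 10111
Step 2: G0=NOT G3=NOT 1=0 G1=(1+0>=2)=0 G2=G0|G1=1|0=1 G3=G4=1 G4=G2|G3=1|1=1 -> 00111
Step 3: G0=NOT G3=NOT 1=0 G1=(1+0>=2)=0 G2=G0|G1=0|0=0 G3=G4=1 G4=G2|G3=1|1=1 -> 00011
Step 4: G0=NOT G3=NOT 1=0 G1=(1+0>=2)=0 G2=G0|G1=0|0=0 G3=G4=1 G4=G2|G3=0|1=1 -> 00011
Fixed point reached at step 3: 00011

Answer: fixed 00011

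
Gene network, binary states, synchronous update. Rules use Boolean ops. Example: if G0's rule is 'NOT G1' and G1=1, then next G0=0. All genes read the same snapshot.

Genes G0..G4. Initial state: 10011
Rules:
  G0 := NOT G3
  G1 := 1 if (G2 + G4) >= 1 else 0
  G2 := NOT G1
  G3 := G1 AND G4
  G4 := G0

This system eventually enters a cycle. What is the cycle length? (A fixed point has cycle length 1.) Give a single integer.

Step 0: 10011
Step 1: G0=NOT G3=NOT 1=0 G1=(0+1>=1)=1 G2=NOT G1=NOT 0=1 G3=G1&G4=0&1=0 G4=G0=1 -> 01101
Step 2: G0=NOT G3=NOT 0=1 G1=(1+1>=1)=1 G2=NOT G1=NOT 1=0 G3=G1&G4=1&1=1 G4=G0=0 -> 11010
Step 3: G0=NOT G3=NOT 1=0 G1=(0+0>=1)=0 G2=NOT G1=NOT 1=0 G3=G1&G4=1&0=0 G4=G0=1 -> 00001
Step 4: G0=NOT G3=NOT 0=1 G1=(0+1>=1)=1 G2=NOT G1=NOT 0=1 G3=G1&G4=0&1=0 G4=G0=0 -> 11100
Step 5: G0=NOT G3=NOT 0=1 G1=(1+0>=1)=1 G2=NOT G1=NOT 1=0 G3=G1&G4=1&0=0 G4=G0=1 -> 11001
Step 6: G0=NOT G3=NOT 0=1 G1=(0+1>=1)=1 G2=NOT G1=NOT 1=0 G3=G1&G4=1&1=1 G4=G0=1 -> 11011
Step 7: G0=NOT G3=NOT 1=0 G1=(0+1>=1)=1 G2=NOT G1=NOT 1=0 G3=G1&G4=1&1=1 G4=G0=1 -> 01011
Step 8: G0=NOT G3=NOT 1=0 G1=(0+1>=1)=1 G2=NOT G1=NOT 1=0 G3=G1&G4=1&1=1 G4=G0=0 -> 01010
Step 9: G0=NOT G3=NOT 1=0 G1=(0+0>=1)=0 G2=NOT G1=NOT 1=0 G3=G1&G4=1&0=0 G4=G0=0 -> 00000
Step 10: G0=NOT G3=NOT 0=1 G1=(0+0>=1)=0 G2=NOT G1=NOT 0=1 G3=G1&G4=0&0=0 G4=G0=0 -> 10100
Step 11: G0=NOT G3=NOT 0=1 G1=(1+0>=1)=1 G2=NOT G1=NOT 0=1 G3=G1&G4=0&0=0 G4=G0=1 -> 11101
Step 12: G0=NOT G3=NOT 0=1 G1=(1+1>=1)=1 G2=NOT G1=NOT 1=0 G3=G1&G4=1&1=1 G4=G0=1 -> 11011
State from step 12 equals state from step 6 -> cycle length 6

Answer: 6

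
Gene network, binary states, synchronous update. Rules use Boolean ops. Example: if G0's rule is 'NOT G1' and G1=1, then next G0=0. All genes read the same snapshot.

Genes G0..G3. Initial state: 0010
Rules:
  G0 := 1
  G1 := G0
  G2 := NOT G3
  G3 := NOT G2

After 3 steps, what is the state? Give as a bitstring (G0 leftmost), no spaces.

Step 1: G0=1(const) G1=G0=0 G2=NOT G3=NOT 0=1 G3=NOT G2=NOT 1=0 -> 1010
Step 2: G0=1(const) G1=G0=1 G2=NOT G3=NOT 0=1 G3=NOT G2=NOT 1=0 -> 1110
Step 3: G0=1(const) G1=G0=1 G2=NOT G3=NOT 0=1 G3=NOT G2=NOT 1=0 -> 1110

1110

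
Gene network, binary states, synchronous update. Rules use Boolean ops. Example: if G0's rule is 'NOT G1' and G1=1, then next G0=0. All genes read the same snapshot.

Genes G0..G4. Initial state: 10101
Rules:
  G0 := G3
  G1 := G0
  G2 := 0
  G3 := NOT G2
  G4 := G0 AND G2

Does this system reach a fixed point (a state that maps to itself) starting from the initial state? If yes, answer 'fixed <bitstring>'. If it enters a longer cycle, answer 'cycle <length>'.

Answer: fixed 11010

Derivation:
Step 0: 10101
Step 1: G0=G3=0 G1=G0=1 G2=0(const) G3=NOT G2=NOT 1=0 G4=G0&G2=1&1=1 -> 01001
Step 2: G0=G3=0 G1=G0=0 G2=0(const) G3=NOT G2=NOT 0=1 G4=G0&G2=0&0=0 -> 00010
Step 3: G0=G3=1 G1=G0=0 G2=0(const) G3=NOT G2=NOT 0=1 G4=G0&G2=0&0=0 -> 10010
Step 4: G0=G3=1 G1=G0=1 G2=0(const) G3=NOT G2=NOT 0=1 G4=G0&G2=1&0=0 -> 11010
Step 5: G0=G3=1 G1=G0=1 G2=0(const) G3=NOT G2=NOT 0=1 G4=G0&G2=1&0=0 -> 11010
Fixed point reached at step 4: 11010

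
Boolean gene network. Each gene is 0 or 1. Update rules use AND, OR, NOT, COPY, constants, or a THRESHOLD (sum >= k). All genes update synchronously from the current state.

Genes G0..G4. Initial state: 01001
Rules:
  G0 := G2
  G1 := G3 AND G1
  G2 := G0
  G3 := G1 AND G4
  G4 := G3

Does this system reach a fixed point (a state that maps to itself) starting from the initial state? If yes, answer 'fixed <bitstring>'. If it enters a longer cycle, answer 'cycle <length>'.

Step 0: 01001
Step 1: G0=G2=0 G1=G3&G1=0&1=0 G2=G0=0 G3=G1&G4=1&1=1 G4=G3=0 -> 00010
Step 2: G0=G2=0 G1=G3&G1=1&0=0 G2=G0=0 G3=G1&G4=0&0=0 G4=G3=1 -> 00001
Step 3: G0=G2=0 G1=G3&G1=0&0=0 G2=G0=0 G3=G1&G4=0&1=0 G4=G3=0 -> 00000
Step 4: G0=G2=0 G1=G3&G1=0&0=0 G2=G0=0 G3=G1&G4=0&0=0 G4=G3=0 -> 00000
Fixed point reached at step 3: 00000

Answer: fixed 00000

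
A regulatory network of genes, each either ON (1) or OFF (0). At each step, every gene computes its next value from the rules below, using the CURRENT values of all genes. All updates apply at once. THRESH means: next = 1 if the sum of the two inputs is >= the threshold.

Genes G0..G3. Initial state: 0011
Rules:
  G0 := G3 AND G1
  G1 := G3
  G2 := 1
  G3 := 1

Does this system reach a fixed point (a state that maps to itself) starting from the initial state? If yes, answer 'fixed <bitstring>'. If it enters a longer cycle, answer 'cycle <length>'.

Answer: fixed 1111

Derivation:
Step 0: 0011
Step 1: G0=G3&G1=1&0=0 G1=G3=1 G2=1(const) G3=1(const) -> 0111
Step 2: G0=G3&G1=1&1=1 G1=G3=1 G2=1(const) G3=1(const) -> 1111
Step 3: G0=G3&G1=1&1=1 G1=G3=1 G2=1(const) G3=1(const) -> 1111
Fixed point reached at step 2: 1111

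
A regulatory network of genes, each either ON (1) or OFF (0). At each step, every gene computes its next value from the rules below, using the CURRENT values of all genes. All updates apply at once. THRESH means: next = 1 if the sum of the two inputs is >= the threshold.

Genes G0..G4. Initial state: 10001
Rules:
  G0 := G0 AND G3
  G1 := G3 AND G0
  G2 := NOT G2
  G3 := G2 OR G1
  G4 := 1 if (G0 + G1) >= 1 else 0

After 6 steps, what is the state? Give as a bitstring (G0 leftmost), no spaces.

Step 1: G0=G0&G3=1&0=0 G1=G3&G0=0&1=0 G2=NOT G2=NOT 0=1 G3=G2|G1=0|0=0 G4=(1+0>=1)=1 -> 00101
Step 2: G0=G0&G3=0&0=0 G1=G3&G0=0&0=0 G2=NOT G2=NOT 1=0 G3=G2|G1=1|0=1 G4=(0+0>=1)=0 -> 00010
Step 3: G0=G0&G3=0&1=0 G1=G3&G0=1&0=0 G2=NOT G2=NOT 0=1 G3=G2|G1=0|0=0 G4=(0+0>=1)=0 -> 00100
Step 4: G0=G0&G3=0&0=0 G1=G3&G0=0&0=0 G2=NOT G2=NOT 1=0 G3=G2|G1=1|0=1 G4=(0+0>=1)=0 -> 00010
Step 5: G0=G0&G3=0&1=0 G1=G3&G0=1&0=0 G2=NOT G2=NOT 0=1 G3=G2|G1=0|0=0 G4=(0+0>=1)=0 -> 00100
Step 6: G0=G0&G3=0&0=0 G1=G3&G0=0&0=0 G2=NOT G2=NOT 1=0 G3=G2|G1=1|0=1 G4=(0+0>=1)=0 -> 00010

00010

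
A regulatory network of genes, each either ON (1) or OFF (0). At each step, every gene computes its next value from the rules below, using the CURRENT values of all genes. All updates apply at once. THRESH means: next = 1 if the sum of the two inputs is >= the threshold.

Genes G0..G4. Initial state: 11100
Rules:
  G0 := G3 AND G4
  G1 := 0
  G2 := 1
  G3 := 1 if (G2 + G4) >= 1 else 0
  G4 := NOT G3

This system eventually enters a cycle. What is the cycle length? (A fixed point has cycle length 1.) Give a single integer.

Answer: 1

Derivation:
Step 0: 11100
Step 1: G0=G3&G4=0&0=0 G1=0(const) G2=1(const) G3=(1+0>=1)=1 G4=NOT G3=NOT 0=1 -> 00111
Step 2: G0=G3&G4=1&1=1 G1=0(const) G2=1(const) G3=(1+1>=1)=1 G4=NOT G3=NOT 1=0 -> 10110
Step 3: G0=G3&G4=1&0=0 G1=0(const) G2=1(const) G3=(1+0>=1)=1 G4=NOT G3=NOT 1=0 -> 00110
Step 4: G0=G3&G4=1&0=0 G1=0(const) G2=1(const) G3=(1+0>=1)=1 G4=NOT G3=NOT 1=0 -> 00110
State from step 4 equals state from step 3 -> cycle length 1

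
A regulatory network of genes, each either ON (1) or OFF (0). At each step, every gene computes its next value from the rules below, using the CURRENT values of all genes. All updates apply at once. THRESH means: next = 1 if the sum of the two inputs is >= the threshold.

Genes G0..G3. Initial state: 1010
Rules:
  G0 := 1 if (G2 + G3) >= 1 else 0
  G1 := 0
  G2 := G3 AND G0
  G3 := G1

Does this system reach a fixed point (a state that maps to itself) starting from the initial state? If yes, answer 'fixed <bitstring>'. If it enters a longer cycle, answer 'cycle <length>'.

Answer: fixed 0000

Derivation:
Step 0: 1010
Step 1: G0=(1+0>=1)=1 G1=0(const) G2=G3&G0=0&1=0 G3=G1=0 -> 1000
Step 2: G0=(0+0>=1)=0 G1=0(const) G2=G3&G0=0&1=0 G3=G1=0 -> 0000
Step 3: G0=(0+0>=1)=0 G1=0(const) G2=G3&G0=0&0=0 G3=G1=0 -> 0000
Fixed point reached at step 2: 0000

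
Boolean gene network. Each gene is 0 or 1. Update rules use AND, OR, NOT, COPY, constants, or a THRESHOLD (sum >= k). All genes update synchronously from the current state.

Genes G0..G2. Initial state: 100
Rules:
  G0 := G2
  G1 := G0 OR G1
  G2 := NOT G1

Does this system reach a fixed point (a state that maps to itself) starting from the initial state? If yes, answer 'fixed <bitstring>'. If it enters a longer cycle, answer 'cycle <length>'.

Step 0: 100
Step 1: G0=G2=0 G1=G0|G1=1|0=1 G2=NOT G1=NOT 0=1 -> 011
Step 2: G0=G2=1 G1=G0|G1=0|1=1 G2=NOT G1=NOT 1=0 -> 110
Step 3: G0=G2=0 G1=G0|G1=1|1=1 G2=NOT G1=NOT 1=0 -> 010
Step 4: G0=G2=0 G1=G0|G1=0|1=1 G2=NOT G1=NOT 1=0 -> 010
Fixed point reached at step 3: 010

Answer: fixed 010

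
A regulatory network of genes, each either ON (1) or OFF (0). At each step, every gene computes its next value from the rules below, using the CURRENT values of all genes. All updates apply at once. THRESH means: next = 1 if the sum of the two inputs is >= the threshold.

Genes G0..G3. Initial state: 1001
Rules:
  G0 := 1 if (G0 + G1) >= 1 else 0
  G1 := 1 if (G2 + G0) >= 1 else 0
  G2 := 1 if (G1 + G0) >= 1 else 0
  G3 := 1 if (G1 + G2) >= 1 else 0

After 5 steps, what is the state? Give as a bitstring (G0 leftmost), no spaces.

Step 1: G0=(1+0>=1)=1 G1=(0+1>=1)=1 G2=(0+1>=1)=1 G3=(0+0>=1)=0 -> 1110
Step 2: G0=(1+1>=1)=1 G1=(1+1>=1)=1 G2=(1+1>=1)=1 G3=(1+1>=1)=1 -> 1111
Step 3: G0=(1+1>=1)=1 G1=(1+1>=1)=1 G2=(1+1>=1)=1 G3=(1+1>=1)=1 -> 1111
Step 4: G0=(1+1>=1)=1 G1=(1+1>=1)=1 G2=(1+1>=1)=1 G3=(1+1>=1)=1 -> 1111
Step 5: G0=(1+1>=1)=1 G1=(1+1>=1)=1 G2=(1+1>=1)=1 G3=(1+1>=1)=1 -> 1111

1111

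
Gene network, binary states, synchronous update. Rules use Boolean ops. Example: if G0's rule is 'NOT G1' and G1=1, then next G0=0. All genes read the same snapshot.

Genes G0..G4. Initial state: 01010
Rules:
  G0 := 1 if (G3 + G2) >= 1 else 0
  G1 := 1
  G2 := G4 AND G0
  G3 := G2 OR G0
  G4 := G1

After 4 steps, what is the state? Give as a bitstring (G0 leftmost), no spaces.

Step 1: G0=(1+0>=1)=1 G1=1(const) G2=G4&G0=0&0=0 G3=G2|G0=0|0=0 G4=G1=1 -> 11001
Step 2: G0=(0+0>=1)=0 G1=1(const) G2=G4&G0=1&1=1 G3=G2|G0=0|1=1 G4=G1=1 -> 01111
Step 3: G0=(1+1>=1)=1 G1=1(const) G2=G4&G0=1&0=0 G3=G2|G0=1|0=1 G4=G1=1 -> 11011
Step 4: G0=(1+0>=1)=1 G1=1(const) G2=G4&G0=1&1=1 G3=G2|G0=0|1=1 G4=G1=1 -> 11111

11111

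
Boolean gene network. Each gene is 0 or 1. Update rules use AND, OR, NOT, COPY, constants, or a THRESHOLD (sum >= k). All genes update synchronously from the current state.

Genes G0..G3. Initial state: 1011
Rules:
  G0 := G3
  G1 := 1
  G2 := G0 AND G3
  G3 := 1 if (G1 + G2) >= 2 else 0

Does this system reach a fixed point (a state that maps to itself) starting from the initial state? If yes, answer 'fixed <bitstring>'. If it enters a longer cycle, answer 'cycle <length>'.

Answer: fixed 0100

Derivation:
Step 0: 1011
Step 1: G0=G3=1 G1=1(const) G2=G0&G3=1&1=1 G3=(0+1>=2)=0 -> 1110
Step 2: G0=G3=0 G1=1(const) G2=G0&G3=1&0=0 G3=(1+1>=2)=1 -> 0101
Step 3: G0=G3=1 G1=1(const) G2=G0&G3=0&1=0 G3=(1+0>=2)=0 -> 1100
Step 4: G0=G3=0 G1=1(const) G2=G0&G3=1&0=0 G3=(1+0>=2)=0 -> 0100
Step 5: G0=G3=0 G1=1(const) G2=G0&G3=0&0=0 G3=(1+0>=2)=0 -> 0100
Fixed point reached at step 4: 0100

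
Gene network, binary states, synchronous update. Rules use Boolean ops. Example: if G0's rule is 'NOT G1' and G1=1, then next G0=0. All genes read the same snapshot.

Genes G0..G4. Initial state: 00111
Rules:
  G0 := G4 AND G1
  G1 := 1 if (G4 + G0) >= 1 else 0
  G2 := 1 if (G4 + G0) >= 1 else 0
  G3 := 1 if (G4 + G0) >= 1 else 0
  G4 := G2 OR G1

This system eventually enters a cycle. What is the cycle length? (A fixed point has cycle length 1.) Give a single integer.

Step 0: 00111
Step 1: G0=G4&G1=1&0=0 G1=(1+0>=1)=1 G2=(1+0>=1)=1 G3=(1+0>=1)=1 G4=G2|G1=1|0=1 -> 01111
Step 2: G0=G4&G1=1&1=1 G1=(1+0>=1)=1 G2=(1+0>=1)=1 G3=(1+0>=1)=1 G4=G2|G1=1|1=1 -> 11111
Step 3: G0=G4&G1=1&1=1 G1=(1+1>=1)=1 G2=(1+1>=1)=1 G3=(1+1>=1)=1 G4=G2|G1=1|1=1 -> 11111
State from step 3 equals state from step 2 -> cycle length 1

Answer: 1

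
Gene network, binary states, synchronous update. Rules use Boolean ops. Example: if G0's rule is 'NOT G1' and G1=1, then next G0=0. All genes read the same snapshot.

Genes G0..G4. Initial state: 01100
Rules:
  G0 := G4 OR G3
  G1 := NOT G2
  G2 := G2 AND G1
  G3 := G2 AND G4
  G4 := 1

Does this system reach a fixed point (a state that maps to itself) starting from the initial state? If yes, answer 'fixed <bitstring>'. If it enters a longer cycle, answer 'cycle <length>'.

Step 0: 01100
Step 1: G0=G4|G3=0|0=0 G1=NOT G2=NOT 1=0 G2=G2&G1=1&1=1 G3=G2&G4=1&0=0 G4=1(const) -> 00101
Step 2: G0=G4|G3=1|0=1 G1=NOT G2=NOT 1=0 G2=G2&G1=1&0=0 G3=G2&G4=1&1=1 G4=1(const) -> 10011
Step 3: G0=G4|G3=1|1=1 G1=NOT G2=NOT 0=1 G2=G2&G1=0&0=0 G3=G2&G4=0&1=0 G4=1(const) -> 11001
Step 4: G0=G4|G3=1|0=1 G1=NOT G2=NOT 0=1 G2=G2&G1=0&1=0 G3=G2&G4=0&1=0 G4=1(const) -> 11001
Fixed point reached at step 3: 11001

Answer: fixed 11001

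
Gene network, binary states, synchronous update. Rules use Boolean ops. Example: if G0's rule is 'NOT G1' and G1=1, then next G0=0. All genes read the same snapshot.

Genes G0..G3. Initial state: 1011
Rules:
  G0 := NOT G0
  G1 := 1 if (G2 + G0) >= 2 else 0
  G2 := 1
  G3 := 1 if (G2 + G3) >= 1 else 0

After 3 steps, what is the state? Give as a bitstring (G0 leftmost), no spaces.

Step 1: G0=NOT G0=NOT 1=0 G1=(1+1>=2)=1 G2=1(const) G3=(1+1>=1)=1 -> 0111
Step 2: G0=NOT G0=NOT 0=1 G1=(1+0>=2)=0 G2=1(const) G3=(1+1>=1)=1 -> 1011
Step 3: G0=NOT G0=NOT 1=0 G1=(1+1>=2)=1 G2=1(const) G3=(1+1>=1)=1 -> 0111

0111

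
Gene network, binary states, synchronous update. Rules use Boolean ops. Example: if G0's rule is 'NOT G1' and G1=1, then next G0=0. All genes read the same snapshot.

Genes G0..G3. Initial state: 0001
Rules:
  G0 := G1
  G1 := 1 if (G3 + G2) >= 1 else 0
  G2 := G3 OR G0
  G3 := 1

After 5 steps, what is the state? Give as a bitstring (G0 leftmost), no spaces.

Step 1: G0=G1=0 G1=(1+0>=1)=1 G2=G3|G0=1|0=1 G3=1(const) -> 0111
Step 2: G0=G1=1 G1=(1+1>=1)=1 G2=G3|G0=1|0=1 G3=1(const) -> 1111
Step 3: G0=G1=1 G1=(1+1>=1)=1 G2=G3|G0=1|1=1 G3=1(const) -> 1111
Step 4: G0=G1=1 G1=(1+1>=1)=1 G2=G3|G0=1|1=1 G3=1(const) -> 1111
Step 5: G0=G1=1 G1=(1+1>=1)=1 G2=G3|G0=1|1=1 G3=1(const) -> 1111

1111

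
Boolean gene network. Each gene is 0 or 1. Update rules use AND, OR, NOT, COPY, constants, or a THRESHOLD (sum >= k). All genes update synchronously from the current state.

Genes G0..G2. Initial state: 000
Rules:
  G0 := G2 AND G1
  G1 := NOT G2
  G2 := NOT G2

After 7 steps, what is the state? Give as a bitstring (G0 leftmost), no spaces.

Step 1: G0=G2&G1=0&0=0 G1=NOT G2=NOT 0=1 G2=NOT G2=NOT 0=1 -> 011
Step 2: G0=G2&G1=1&1=1 G1=NOT G2=NOT 1=0 G2=NOT G2=NOT 1=0 -> 100
Step 3: G0=G2&G1=0&0=0 G1=NOT G2=NOT 0=1 G2=NOT G2=NOT 0=1 -> 011
Step 4: G0=G2&G1=1&1=1 G1=NOT G2=NOT 1=0 G2=NOT G2=NOT 1=0 -> 100
Step 5: G0=G2&G1=0&0=0 G1=NOT G2=NOT 0=1 G2=NOT G2=NOT 0=1 -> 011
Step 6: G0=G2&G1=1&1=1 G1=NOT G2=NOT 1=0 G2=NOT G2=NOT 1=0 -> 100
Step 7: G0=G2&G1=0&0=0 G1=NOT G2=NOT 0=1 G2=NOT G2=NOT 0=1 -> 011

011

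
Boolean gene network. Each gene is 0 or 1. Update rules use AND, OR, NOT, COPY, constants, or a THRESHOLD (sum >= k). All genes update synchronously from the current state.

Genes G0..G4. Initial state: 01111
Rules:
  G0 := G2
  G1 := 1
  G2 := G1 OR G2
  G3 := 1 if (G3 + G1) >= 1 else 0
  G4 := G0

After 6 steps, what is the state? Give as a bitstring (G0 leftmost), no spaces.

Step 1: G0=G2=1 G1=1(const) G2=G1|G2=1|1=1 G3=(1+1>=1)=1 G4=G0=0 -> 11110
Step 2: G0=G2=1 G1=1(const) G2=G1|G2=1|1=1 G3=(1+1>=1)=1 G4=G0=1 -> 11111
Step 3: G0=G2=1 G1=1(const) G2=G1|G2=1|1=1 G3=(1+1>=1)=1 G4=G0=1 -> 11111
Step 4: G0=G2=1 G1=1(const) G2=G1|G2=1|1=1 G3=(1+1>=1)=1 G4=G0=1 -> 11111
Step 5: G0=G2=1 G1=1(const) G2=G1|G2=1|1=1 G3=(1+1>=1)=1 G4=G0=1 -> 11111
Step 6: G0=G2=1 G1=1(const) G2=G1|G2=1|1=1 G3=(1+1>=1)=1 G4=G0=1 -> 11111

11111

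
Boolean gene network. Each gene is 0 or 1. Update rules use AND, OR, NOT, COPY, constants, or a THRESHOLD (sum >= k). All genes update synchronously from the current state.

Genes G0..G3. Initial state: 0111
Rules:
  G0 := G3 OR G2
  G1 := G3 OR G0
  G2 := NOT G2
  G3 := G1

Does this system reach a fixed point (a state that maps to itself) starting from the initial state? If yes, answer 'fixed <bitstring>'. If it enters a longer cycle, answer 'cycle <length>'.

Answer: cycle 2

Derivation:
Step 0: 0111
Step 1: G0=G3|G2=1|1=1 G1=G3|G0=1|0=1 G2=NOT G2=NOT 1=0 G3=G1=1 -> 1101
Step 2: G0=G3|G2=1|0=1 G1=G3|G0=1|1=1 G2=NOT G2=NOT 0=1 G3=G1=1 -> 1111
Step 3: G0=G3|G2=1|1=1 G1=G3|G0=1|1=1 G2=NOT G2=NOT 1=0 G3=G1=1 -> 1101
Cycle of length 2 starting at step 1 -> no fixed point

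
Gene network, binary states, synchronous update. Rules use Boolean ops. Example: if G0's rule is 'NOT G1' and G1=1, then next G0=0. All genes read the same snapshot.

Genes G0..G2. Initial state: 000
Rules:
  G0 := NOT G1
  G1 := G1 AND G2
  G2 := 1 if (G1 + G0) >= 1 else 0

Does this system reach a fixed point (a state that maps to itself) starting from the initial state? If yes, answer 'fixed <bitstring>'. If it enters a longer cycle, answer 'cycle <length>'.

Step 0: 000
Step 1: G0=NOT G1=NOT 0=1 G1=G1&G2=0&0=0 G2=(0+0>=1)=0 -> 100
Step 2: G0=NOT G1=NOT 0=1 G1=G1&G2=0&0=0 G2=(0+1>=1)=1 -> 101
Step 3: G0=NOT G1=NOT 0=1 G1=G1&G2=0&1=0 G2=(0+1>=1)=1 -> 101
Fixed point reached at step 2: 101

Answer: fixed 101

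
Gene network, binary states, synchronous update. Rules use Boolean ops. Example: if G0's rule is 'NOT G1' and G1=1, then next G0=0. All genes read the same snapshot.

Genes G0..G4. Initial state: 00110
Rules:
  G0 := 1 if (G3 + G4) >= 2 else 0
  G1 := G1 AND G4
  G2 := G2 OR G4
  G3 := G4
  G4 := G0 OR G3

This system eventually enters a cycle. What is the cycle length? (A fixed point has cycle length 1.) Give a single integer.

Answer: 2

Derivation:
Step 0: 00110
Step 1: G0=(1+0>=2)=0 G1=G1&G4=0&0=0 G2=G2|G4=1|0=1 G3=G4=0 G4=G0|G3=0|1=1 -> 00101
Step 2: G0=(0+1>=2)=0 G1=G1&G4=0&1=0 G2=G2|G4=1|1=1 G3=G4=1 G4=G0|G3=0|0=0 -> 00110
State from step 2 equals state from step 0 -> cycle length 2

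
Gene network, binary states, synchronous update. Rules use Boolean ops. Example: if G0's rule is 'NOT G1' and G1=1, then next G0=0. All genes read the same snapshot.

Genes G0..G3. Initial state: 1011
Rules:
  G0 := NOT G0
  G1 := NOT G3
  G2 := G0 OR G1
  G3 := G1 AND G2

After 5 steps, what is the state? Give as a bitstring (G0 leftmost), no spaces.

Step 1: G0=NOT G0=NOT 1=0 G1=NOT G3=NOT 1=0 G2=G0|G1=1|0=1 G3=G1&G2=0&1=0 -> 0010
Step 2: G0=NOT G0=NOT 0=1 G1=NOT G3=NOT 0=1 G2=G0|G1=0|0=0 G3=G1&G2=0&1=0 -> 1100
Step 3: G0=NOT G0=NOT 1=0 G1=NOT G3=NOT 0=1 G2=G0|G1=1|1=1 G3=G1&G2=1&0=0 -> 0110
Step 4: G0=NOT G0=NOT 0=1 G1=NOT G3=NOT 0=1 G2=G0|G1=0|1=1 G3=G1&G2=1&1=1 -> 1111
Step 5: G0=NOT G0=NOT 1=0 G1=NOT G3=NOT 1=0 G2=G0|G1=1|1=1 G3=G1&G2=1&1=1 -> 0011

0011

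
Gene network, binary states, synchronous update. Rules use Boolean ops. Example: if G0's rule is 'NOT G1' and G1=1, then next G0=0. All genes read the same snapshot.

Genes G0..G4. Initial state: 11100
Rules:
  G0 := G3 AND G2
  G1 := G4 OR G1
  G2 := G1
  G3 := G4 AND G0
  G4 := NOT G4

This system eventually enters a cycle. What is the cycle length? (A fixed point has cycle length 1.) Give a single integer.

Step 0: 11100
Step 1: G0=G3&G2=0&1=0 G1=G4|G1=0|1=1 G2=G1=1 G3=G4&G0=0&1=0 G4=NOT G4=NOT 0=1 -> 01101
Step 2: G0=G3&G2=0&1=0 G1=G4|G1=1|1=1 G2=G1=1 G3=G4&G0=1&0=0 G4=NOT G4=NOT 1=0 -> 01100
Step 3: G0=G3&G2=0&1=0 G1=G4|G1=0|1=1 G2=G1=1 G3=G4&G0=0&0=0 G4=NOT G4=NOT 0=1 -> 01101
State from step 3 equals state from step 1 -> cycle length 2

Answer: 2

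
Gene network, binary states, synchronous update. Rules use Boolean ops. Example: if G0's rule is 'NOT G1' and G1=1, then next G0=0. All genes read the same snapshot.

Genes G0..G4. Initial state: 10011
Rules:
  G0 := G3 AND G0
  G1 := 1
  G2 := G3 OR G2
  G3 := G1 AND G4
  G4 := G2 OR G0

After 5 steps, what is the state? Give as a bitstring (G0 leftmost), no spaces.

Step 1: G0=G3&G0=1&1=1 G1=1(const) G2=G3|G2=1|0=1 G3=G1&G4=0&1=0 G4=G2|G0=0|1=1 -> 11101
Step 2: G0=G3&G0=0&1=0 G1=1(const) G2=G3|G2=0|1=1 G3=G1&G4=1&1=1 G4=G2|G0=1|1=1 -> 01111
Step 3: G0=G3&G0=1&0=0 G1=1(const) G2=G3|G2=1|1=1 G3=G1&G4=1&1=1 G4=G2|G0=1|0=1 -> 01111
Step 4: G0=G3&G0=1&0=0 G1=1(const) G2=G3|G2=1|1=1 G3=G1&G4=1&1=1 G4=G2|G0=1|0=1 -> 01111
Step 5: G0=G3&G0=1&0=0 G1=1(const) G2=G3|G2=1|1=1 G3=G1&G4=1&1=1 G4=G2|G0=1|0=1 -> 01111

01111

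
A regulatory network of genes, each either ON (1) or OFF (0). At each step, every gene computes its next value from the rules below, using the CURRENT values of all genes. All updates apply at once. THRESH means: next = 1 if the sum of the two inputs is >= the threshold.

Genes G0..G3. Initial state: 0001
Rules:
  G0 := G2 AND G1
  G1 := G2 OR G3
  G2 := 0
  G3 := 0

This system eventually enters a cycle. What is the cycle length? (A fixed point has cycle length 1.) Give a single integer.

Answer: 1

Derivation:
Step 0: 0001
Step 1: G0=G2&G1=0&0=0 G1=G2|G3=0|1=1 G2=0(const) G3=0(const) -> 0100
Step 2: G0=G2&G1=0&1=0 G1=G2|G3=0|0=0 G2=0(const) G3=0(const) -> 0000
Step 3: G0=G2&G1=0&0=0 G1=G2|G3=0|0=0 G2=0(const) G3=0(const) -> 0000
State from step 3 equals state from step 2 -> cycle length 1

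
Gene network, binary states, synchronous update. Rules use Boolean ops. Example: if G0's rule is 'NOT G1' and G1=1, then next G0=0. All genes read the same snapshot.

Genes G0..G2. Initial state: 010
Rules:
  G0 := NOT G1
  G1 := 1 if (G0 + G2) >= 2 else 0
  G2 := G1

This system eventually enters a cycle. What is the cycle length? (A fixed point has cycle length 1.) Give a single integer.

Answer: 1

Derivation:
Step 0: 010
Step 1: G0=NOT G1=NOT 1=0 G1=(0+0>=2)=0 G2=G1=1 -> 001
Step 2: G0=NOT G1=NOT 0=1 G1=(0+1>=2)=0 G2=G1=0 -> 100
Step 3: G0=NOT G1=NOT 0=1 G1=(1+0>=2)=0 G2=G1=0 -> 100
State from step 3 equals state from step 2 -> cycle length 1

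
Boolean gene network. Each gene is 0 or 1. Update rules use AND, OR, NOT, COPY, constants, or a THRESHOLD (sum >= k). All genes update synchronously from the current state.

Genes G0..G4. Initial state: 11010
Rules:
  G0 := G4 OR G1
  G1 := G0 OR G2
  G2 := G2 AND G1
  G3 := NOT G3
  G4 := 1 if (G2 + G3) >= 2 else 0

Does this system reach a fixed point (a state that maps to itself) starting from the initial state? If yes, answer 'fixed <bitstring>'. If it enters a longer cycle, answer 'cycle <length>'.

Answer: cycle 2

Derivation:
Step 0: 11010
Step 1: G0=G4|G1=0|1=1 G1=G0|G2=1|0=1 G2=G2&G1=0&1=0 G3=NOT G3=NOT 1=0 G4=(0+1>=2)=0 -> 11000
Step 2: G0=G4|G1=0|1=1 G1=G0|G2=1|0=1 G2=G2&G1=0&1=0 G3=NOT G3=NOT 0=1 G4=(0+0>=2)=0 -> 11010
Cycle of length 2 starting at step 0 -> no fixed point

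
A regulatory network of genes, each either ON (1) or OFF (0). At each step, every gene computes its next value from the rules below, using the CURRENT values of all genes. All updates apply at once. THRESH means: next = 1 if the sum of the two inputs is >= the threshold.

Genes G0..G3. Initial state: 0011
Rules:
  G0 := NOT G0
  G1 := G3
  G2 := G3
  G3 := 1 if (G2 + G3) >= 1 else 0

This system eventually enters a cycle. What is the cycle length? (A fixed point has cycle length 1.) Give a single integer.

Step 0: 0011
Step 1: G0=NOT G0=NOT 0=1 G1=G3=1 G2=G3=1 G3=(1+1>=1)=1 -> 1111
Step 2: G0=NOT G0=NOT 1=0 G1=G3=1 G2=G3=1 G3=(1+1>=1)=1 -> 0111
Step 3: G0=NOT G0=NOT 0=1 G1=G3=1 G2=G3=1 G3=(1+1>=1)=1 -> 1111
State from step 3 equals state from step 1 -> cycle length 2

Answer: 2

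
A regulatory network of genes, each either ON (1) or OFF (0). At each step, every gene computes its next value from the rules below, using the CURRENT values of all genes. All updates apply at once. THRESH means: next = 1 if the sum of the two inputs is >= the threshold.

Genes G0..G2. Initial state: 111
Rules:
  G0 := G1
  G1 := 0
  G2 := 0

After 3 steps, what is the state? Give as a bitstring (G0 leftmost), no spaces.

Step 1: G0=G1=1 G1=0(const) G2=0(const) -> 100
Step 2: G0=G1=0 G1=0(const) G2=0(const) -> 000
Step 3: G0=G1=0 G1=0(const) G2=0(const) -> 000

000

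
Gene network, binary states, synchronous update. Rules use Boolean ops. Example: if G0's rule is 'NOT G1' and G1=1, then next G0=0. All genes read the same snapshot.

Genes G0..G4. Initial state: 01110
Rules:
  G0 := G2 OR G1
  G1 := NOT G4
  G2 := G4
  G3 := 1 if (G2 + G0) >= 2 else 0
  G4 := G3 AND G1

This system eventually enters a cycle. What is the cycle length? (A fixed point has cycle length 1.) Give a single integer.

Step 0: 01110
Step 1: G0=G2|G1=1|1=1 G1=NOT G4=NOT 0=1 G2=G4=0 G3=(1+0>=2)=0 G4=G3&G1=1&1=1 -> 11001
Step 2: G0=G2|G1=0|1=1 G1=NOT G4=NOT 1=0 G2=G4=1 G3=(0+1>=2)=0 G4=G3&G1=0&1=0 -> 10100
Step 3: G0=G2|G1=1|0=1 G1=NOT G4=NOT 0=1 G2=G4=0 G3=(1+1>=2)=1 G4=G3&G1=0&0=0 -> 11010
Step 4: G0=G2|G1=0|1=1 G1=NOT G4=NOT 0=1 G2=G4=0 G3=(0+1>=2)=0 G4=G3&G1=1&1=1 -> 11001
State from step 4 equals state from step 1 -> cycle length 3

Answer: 3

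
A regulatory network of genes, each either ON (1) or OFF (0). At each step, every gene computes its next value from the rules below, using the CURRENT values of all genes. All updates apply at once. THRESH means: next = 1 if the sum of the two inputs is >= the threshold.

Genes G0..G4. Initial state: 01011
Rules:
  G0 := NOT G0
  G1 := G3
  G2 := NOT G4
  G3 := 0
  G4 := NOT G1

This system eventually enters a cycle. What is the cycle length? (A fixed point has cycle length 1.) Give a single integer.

Answer: 2

Derivation:
Step 0: 01011
Step 1: G0=NOT G0=NOT 0=1 G1=G3=1 G2=NOT G4=NOT 1=0 G3=0(const) G4=NOT G1=NOT 1=0 -> 11000
Step 2: G0=NOT G0=NOT 1=0 G1=G3=0 G2=NOT G4=NOT 0=1 G3=0(const) G4=NOT G1=NOT 1=0 -> 00100
Step 3: G0=NOT G0=NOT 0=1 G1=G3=0 G2=NOT G4=NOT 0=1 G3=0(const) G4=NOT G1=NOT 0=1 -> 10101
Step 4: G0=NOT G0=NOT 1=0 G1=G3=0 G2=NOT G4=NOT 1=0 G3=0(const) G4=NOT G1=NOT 0=1 -> 00001
Step 5: G0=NOT G0=NOT 0=1 G1=G3=0 G2=NOT G4=NOT 1=0 G3=0(const) G4=NOT G1=NOT 0=1 -> 10001
Step 6: G0=NOT G0=NOT 1=0 G1=G3=0 G2=NOT G4=NOT 1=0 G3=0(const) G4=NOT G1=NOT 0=1 -> 00001
State from step 6 equals state from step 4 -> cycle length 2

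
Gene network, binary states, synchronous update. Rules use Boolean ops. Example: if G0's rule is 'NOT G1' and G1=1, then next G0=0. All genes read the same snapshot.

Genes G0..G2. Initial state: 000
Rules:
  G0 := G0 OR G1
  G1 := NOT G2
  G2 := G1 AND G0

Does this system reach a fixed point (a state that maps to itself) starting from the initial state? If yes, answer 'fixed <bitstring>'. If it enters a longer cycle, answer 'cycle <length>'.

Step 0: 000
Step 1: G0=G0|G1=0|0=0 G1=NOT G2=NOT 0=1 G2=G1&G0=0&0=0 -> 010
Step 2: G0=G0|G1=0|1=1 G1=NOT G2=NOT 0=1 G2=G1&G0=1&0=0 -> 110
Step 3: G0=G0|G1=1|1=1 G1=NOT G2=NOT 0=1 G2=G1&G0=1&1=1 -> 111
Step 4: G0=G0|G1=1|1=1 G1=NOT G2=NOT 1=0 G2=G1&G0=1&1=1 -> 101
Step 5: G0=G0|G1=1|0=1 G1=NOT G2=NOT 1=0 G2=G1&G0=0&1=0 -> 100
Step 6: G0=G0|G1=1|0=1 G1=NOT G2=NOT 0=1 G2=G1&G0=0&1=0 -> 110
Cycle of length 4 starting at step 2 -> no fixed point

Answer: cycle 4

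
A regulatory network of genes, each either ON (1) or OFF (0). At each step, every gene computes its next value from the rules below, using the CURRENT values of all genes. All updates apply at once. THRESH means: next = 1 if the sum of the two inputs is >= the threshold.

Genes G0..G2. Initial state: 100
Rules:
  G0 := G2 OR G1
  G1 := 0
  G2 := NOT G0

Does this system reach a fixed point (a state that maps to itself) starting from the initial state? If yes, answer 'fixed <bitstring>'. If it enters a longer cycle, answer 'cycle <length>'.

Step 0: 100
Step 1: G0=G2|G1=0|0=0 G1=0(const) G2=NOT G0=NOT 1=0 -> 000
Step 2: G0=G2|G1=0|0=0 G1=0(const) G2=NOT G0=NOT 0=1 -> 001
Step 3: G0=G2|G1=1|0=1 G1=0(const) G2=NOT G0=NOT 0=1 -> 101
Step 4: G0=G2|G1=1|0=1 G1=0(const) G2=NOT G0=NOT 1=0 -> 100
Cycle of length 4 starting at step 0 -> no fixed point

Answer: cycle 4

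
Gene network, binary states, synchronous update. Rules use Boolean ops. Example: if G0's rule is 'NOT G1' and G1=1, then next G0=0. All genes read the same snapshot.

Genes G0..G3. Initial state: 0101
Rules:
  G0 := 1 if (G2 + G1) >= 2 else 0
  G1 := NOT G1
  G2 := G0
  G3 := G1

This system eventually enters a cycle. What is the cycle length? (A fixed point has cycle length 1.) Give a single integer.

Answer: 2

Derivation:
Step 0: 0101
Step 1: G0=(0+1>=2)=0 G1=NOT G1=NOT 1=0 G2=G0=0 G3=G1=1 -> 0001
Step 2: G0=(0+0>=2)=0 G1=NOT G1=NOT 0=1 G2=G0=0 G3=G1=0 -> 0100
Step 3: G0=(0+1>=2)=0 G1=NOT G1=NOT 1=0 G2=G0=0 G3=G1=1 -> 0001
State from step 3 equals state from step 1 -> cycle length 2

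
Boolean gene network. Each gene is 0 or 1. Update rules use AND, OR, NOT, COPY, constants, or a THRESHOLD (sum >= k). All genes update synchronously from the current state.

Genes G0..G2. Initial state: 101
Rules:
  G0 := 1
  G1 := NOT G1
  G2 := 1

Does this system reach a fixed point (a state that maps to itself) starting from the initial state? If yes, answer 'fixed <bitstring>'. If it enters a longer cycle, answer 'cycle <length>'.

Step 0: 101
Step 1: G0=1(const) G1=NOT G1=NOT 0=1 G2=1(const) -> 111
Step 2: G0=1(const) G1=NOT G1=NOT 1=0 G2=1(const) -> 101
Cycle of length 2 starting at step 0 -> no fixed point

Answer: cycle 2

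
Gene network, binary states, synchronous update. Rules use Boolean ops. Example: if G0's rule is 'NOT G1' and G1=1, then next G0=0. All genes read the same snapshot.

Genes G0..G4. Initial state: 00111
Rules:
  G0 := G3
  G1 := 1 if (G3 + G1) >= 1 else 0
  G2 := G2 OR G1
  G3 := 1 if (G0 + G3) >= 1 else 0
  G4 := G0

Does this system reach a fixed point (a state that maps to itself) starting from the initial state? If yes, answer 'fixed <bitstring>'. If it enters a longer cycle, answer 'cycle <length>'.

Step 0: 00111
Step 1: G0=G3=1 G1=(1+0>=1)=1 G2=G2|G1=1|0=1 G3=(0+1>=1)=1 G4=G0=0 -> 11110
Step 2: G0=G3=1 G1=(1+1>=1)=1 G2=G2|G1=1|1=1 G3=(1+1>=1)=1 G4=G0=1 -> 11111
Step 3: G0=G3=1 G1=(1+1>=1)=1 G2=G2|G1=1|1=1 G3=(1+1>=1)=1 G4=G0=1 -> 11111
Fixed point reached at step 2: 11111

Answer: fixed 11111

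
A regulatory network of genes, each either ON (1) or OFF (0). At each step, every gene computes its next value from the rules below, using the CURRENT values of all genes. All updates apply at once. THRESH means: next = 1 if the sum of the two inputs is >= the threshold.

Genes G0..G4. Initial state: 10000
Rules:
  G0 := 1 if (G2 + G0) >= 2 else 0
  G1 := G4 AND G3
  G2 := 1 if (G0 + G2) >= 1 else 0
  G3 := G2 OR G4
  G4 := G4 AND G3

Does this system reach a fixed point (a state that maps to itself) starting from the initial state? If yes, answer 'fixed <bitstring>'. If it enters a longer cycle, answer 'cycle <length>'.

Answer: fixed 00110

Derivation:
Step 0: 10000
Step 1: G0=(0+1>=2)=0 G1=G4&G3=0&0=0 G2=(1+0>=1)=1 G3=G2|G4=0|0=0 G4=G4&G3=0&0=0 -> 00100
Step 2: G0=(1+0>=2)=0 G1=G4&G3=0&0=0 G2=(0+1>=1)=1 G3=G2|G4=1|0=1 G4=G4&G3=0&0=0 -> 00110
Step 3: G0=(1+0>=2)=0 G1=G4&G3=0&1=0 G2=(0+1>=1)=1 G3=G2|G4=1|0=1 G4=G4&G3=0&1=0 -> 00110
Fixed point reached at step 2: 00110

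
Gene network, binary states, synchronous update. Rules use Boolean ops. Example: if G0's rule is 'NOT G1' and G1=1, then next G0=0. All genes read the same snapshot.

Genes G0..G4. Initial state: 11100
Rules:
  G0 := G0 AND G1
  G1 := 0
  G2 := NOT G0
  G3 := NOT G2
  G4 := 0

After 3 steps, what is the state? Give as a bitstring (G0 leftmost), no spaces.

Step 1: G0=G0&G1=1&1=1 G1=0(const) G2=NOT G0=NOT 1=0 G3=NOT G2=NOT 1=0 G4=0(const) -> 10000
Step 2: G0=G0&G1=1&0=0 G1=0(const) G2=NOT G0=NOT 1=0 G3=NOT G2=NOT 0=1 G4=0(const) -> 00010
Step 3: G0=G0&G1=0&0=0 G1=0(const) G2=NOT G0=NOT 0=1 G3=NOT G2=NOT 0=1 G4=0(const) -> 00110

00110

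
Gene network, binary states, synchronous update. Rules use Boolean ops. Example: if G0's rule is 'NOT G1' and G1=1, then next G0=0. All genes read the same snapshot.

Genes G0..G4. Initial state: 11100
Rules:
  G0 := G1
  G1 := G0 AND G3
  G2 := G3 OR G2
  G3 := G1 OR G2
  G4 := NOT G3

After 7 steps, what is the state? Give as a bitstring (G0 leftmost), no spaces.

Step 1: G0=G1=1 G1=G0&G3=1&0=0 G2=G3|G2=0|1=1 G3=G1|G2=1|1=1 G4=NOT G3=NOT 0=1 -> 10111
Step 2: G0=G1=0 G1=G0&G3=1&1=1 G2=G3|G2=1|1=1 G3=G1|G2=0|1=1 G4=NOT G3=NOT 1=0 -> 01110
Step 3: G0=G1=1 G1=G0&G3=0&1=0 G2=G3|G2=1|1=1 G3=G1|G2=1|1=1 G4=NOT G3=NOT 1=0 -> 10110
Step 4: G0=G1=0 G1=G0&G3=1&1=1 G2=G3|G2=1|1=1 G3=G1|G2=0|1=1 G4=NOT G3=NOT 1=0 -> 01110
Step 5: G0=G1=1 G1=G0&G3=0&1=0 G2=G3|G2=1|1=1 G3=G1|G2=1|1=1 G4=NOT G3=NOT 1=0 -> 10110
Step 6: G0=G1=0 G1=G0&G3=1&1=1 G2=G3|G2=1|1=1 G3=G1|G2=0|1=1 G4=NOT G3=NOT 1=0 -> 01110
Step 7: G0=G1=1 G1=G0&G3=0&1=0 G2=G3|G2=1|1=1 G3=G1|G2=1|1=1 G4=NOT G3=NOT 1=0 -> 10110

10110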